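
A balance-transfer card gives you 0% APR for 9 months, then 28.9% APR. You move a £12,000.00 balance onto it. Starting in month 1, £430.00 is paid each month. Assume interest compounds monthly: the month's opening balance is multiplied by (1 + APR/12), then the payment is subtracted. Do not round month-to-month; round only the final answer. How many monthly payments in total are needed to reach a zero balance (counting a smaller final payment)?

Promo months 1–9 at r₀ = 0%/12 = 0; months 10+ at r₁ = 28.9%/12 = 0.0240833.
After month 9 (no interest yet): B = £12,000.00 − 9·£430.00 = £8,130.00.
Then at r₁ with £430.00/mo: n₂ = −ln(1 − r₁·B/P)/ln(1+r₁) ≈ 25.53 → 26 more payments.

35 payments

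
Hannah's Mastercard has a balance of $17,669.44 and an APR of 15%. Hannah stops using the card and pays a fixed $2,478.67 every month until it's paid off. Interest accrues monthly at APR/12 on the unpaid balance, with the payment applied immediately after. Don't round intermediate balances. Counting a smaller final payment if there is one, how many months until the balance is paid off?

Monthly rate r = 15%/12 = 1.25% = 0.0125.
Recurrence: B ← B·(1+r) − $2,478.67.
Month 1: interest $220.87; balance after payment $15,411.64.
Month 2: interest $192.65; balance after payment $13,125.61.
Closed form: n = −ln(1 − rB₀/P)/ln(1+r) = −ln(0.91089)/ln(1.0125) ≈ 7.513, so the balance reaches zero during payment 8.

8 payments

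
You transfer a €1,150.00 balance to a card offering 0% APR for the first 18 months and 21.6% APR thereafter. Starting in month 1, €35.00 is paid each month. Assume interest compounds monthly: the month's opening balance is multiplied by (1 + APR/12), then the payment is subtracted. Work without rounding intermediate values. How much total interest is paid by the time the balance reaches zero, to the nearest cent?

€90.61

Promo months 1–18 at r₀ = 0%/12 = 0; months 19+ at r₁ = 21.6%/12 = 0.018.
After month 18 (no interest yet): B = €1,150.00 − 18·€35.00 = €520.00.
Then at r₁ with €35.00/mo: n₂ = −ln(1 − r₁·B/P)/ln(1+r₁) ≈ 17.44 → 18 more payments.
Total paid = 35·€35.00 + €15.61 = €1,240.61; interest = €1,240.61 − €1,150.00 = €90.61.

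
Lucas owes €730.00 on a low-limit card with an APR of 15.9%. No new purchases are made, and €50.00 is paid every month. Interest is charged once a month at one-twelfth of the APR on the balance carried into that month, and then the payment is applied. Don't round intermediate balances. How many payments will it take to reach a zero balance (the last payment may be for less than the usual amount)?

Monthly rate r = 15.9%/12 = 1.325% = 0.01325.
Recurrence: B ← B·(1+r) − €50.00.
Month 1: interest €9.67; balance after payment €689.67.
Month 2: interest €9.14; balance after payment €648.81.
Closed form: n = −ln(1 − rB₀/P)/ln(1+r) = −ln(0.80655)/ln(1.01325) ≈ 16.333, so the balance reaches zero during payment 17.

17 months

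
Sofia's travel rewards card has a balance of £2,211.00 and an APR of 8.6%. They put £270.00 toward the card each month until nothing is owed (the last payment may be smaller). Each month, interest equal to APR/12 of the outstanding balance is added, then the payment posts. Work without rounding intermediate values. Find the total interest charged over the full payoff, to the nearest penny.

£75.93

Monthly rate r = 8.6%/12 = 0.716667% = 0.00716667.
Payoff takes n = ⌈−ln(1 − rB₀/P)/ln(1+r)⌉ = ⌈8.469⌉ = 9 payments; the last is £126.93.
Total paid = 8·£270.00 + £126.93 = £2,286.93.
Total interest = total paid − principal = £2,286.93 − £2,211.00 = £75.93.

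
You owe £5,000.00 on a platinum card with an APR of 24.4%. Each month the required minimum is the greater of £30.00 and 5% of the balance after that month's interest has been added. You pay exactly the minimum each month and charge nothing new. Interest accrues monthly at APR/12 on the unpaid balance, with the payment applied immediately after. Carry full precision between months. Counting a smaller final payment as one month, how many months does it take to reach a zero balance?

94 months

Monthly rate r = 24.4%/12 = 2.03333% = 0.0203333.
While 5% of the post-interest balance exceeds £30.00, each month B ← (B·(1+r))·(1 − 0.05), i.e. B shrinks by the factor (1+r)·0.95 = 0.96932.
This holds for months 1–69. Entering month 70 the balance is £582.24; 5% of the post-interest balance is now below £30.00, so the flat £30.00 minimum applies from here.
From month 70 a fixed £30.00 at rate r clears £582.24 in 25 more payments. Total: 69 + 25 = 94 months.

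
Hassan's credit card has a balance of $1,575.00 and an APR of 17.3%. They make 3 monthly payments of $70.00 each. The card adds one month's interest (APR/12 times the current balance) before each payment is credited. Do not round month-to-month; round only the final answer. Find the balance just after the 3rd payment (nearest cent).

Monthly rate r = 17.3%/12 = 1.44167% = 0.0144167.
Each month: B ← B·(1+r) − $70.00.
Month 1: interest $22.71; balance after payment $1,527.71.
Month 2: interest $22.02; balance after payment $1,479.73.
Month 3: interest $21.33; balance after payment $1,431.06.

$1,431.06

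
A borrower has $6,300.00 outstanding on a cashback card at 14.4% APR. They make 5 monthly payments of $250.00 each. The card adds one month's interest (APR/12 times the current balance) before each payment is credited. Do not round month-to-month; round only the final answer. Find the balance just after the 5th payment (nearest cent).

$5,406.82

Monthly rate r = 14.4%/12 = 1.2% = 0.012.
Each month: B ← B·(1+r) − $250.00.
Month 1: interest $75.60; balance after payment $6,125.60.
Month 2: interest $73.51; balance after payment $5,949.11.
Month 3: interest $71.39; balance after payment $5,770.50.
Month 4: interest $69.25; balance after payment $5,589.74.
Month 5: interest $67.08; balance after payment $5,406.82.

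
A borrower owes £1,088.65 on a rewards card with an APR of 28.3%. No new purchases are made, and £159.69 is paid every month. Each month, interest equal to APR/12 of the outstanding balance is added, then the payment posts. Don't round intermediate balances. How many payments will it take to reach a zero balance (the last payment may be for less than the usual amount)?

8 payments

Monthly rate r = 28.3%/12 = 2.35833% = 0.0235833.
Recurrence: B ← B·(1+r) − £159.69.
Month 1: interest £25.67; balance after payment £954.63.
Month 2: interest £22.51; balance after payment £817.46.
Closed form: n = −ln(1 − rB₀/P)/ln(1+r) = −ln(0.83923)/ln(1.02358) ≈ 7.519, so the balance reaches zero during payment 8.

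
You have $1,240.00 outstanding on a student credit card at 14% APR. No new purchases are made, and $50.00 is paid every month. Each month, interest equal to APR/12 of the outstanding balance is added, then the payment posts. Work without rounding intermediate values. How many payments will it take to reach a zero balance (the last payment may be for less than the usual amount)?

30 months

Monthly rate r = 14%/12 = 1.16667% = 0.0116667.
Recurrence: B ← B·(1+r) − $50.00.
Month 1: interest $14.47; balance after payment $1,204.47.
Month 2: interest $14.05; balance after payment $1,168.52.
Closed form: n = −ln(1 − rB₀/P)/ln(1+r) = −ln(0.71067)/ln(1.01167) ≈ 29.446, so the balance reaches zero during payment 30.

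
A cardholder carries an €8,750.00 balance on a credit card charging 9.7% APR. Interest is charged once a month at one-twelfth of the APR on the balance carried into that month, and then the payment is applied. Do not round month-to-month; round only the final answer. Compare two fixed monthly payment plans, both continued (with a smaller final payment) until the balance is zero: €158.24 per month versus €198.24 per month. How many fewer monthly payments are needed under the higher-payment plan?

Monthly rate r = 9.7%/12 = 0.808333% = 0.00808333.
At €158.24/mo: n = ⌈−ln(1 − rB₀/P)/ln(1+r)⌉ = 74 payments (last €91.34); total interest = total paid − €8,750.00 = €2,892.86.
At €198.24/mo: 55 payments (last €160.96); total interest €2,115.92.
Payments saved = 74 − 55 = 19.

19 fewer payments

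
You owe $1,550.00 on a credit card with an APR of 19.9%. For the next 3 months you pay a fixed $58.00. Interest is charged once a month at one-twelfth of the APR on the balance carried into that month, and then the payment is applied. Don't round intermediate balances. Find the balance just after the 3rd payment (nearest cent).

$1,451.50

Monthly rate r = 19.9%/12 = 1.65833% = 0.0165833.
Each month: B ← B·(1+r) − $58.00.
Month 1: interest $25.70; balance after payment $1,517.70.
Month 2: interest $25.17; balance after payment $1,484.87.
Month 3: interest $24.62; balance after payment $1,451.50.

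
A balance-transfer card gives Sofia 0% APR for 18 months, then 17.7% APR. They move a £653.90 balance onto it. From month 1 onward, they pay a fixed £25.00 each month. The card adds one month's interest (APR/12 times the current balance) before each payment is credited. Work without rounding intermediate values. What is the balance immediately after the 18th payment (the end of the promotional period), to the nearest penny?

£203.90

Promo months 1–18 at r₀ = 0%/12 = 0; months 19+ at r₁ = 17.7%/12 = 0.01475.
After month 18 (no interest yet): B = £653.90 − 18·£25.00 = £203.90.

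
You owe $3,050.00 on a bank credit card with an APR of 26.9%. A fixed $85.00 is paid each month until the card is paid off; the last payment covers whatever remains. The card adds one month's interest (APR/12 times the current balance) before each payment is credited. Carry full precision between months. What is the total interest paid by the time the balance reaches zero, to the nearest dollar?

Monthly rate r = 26.9%/12 = 2.24167% = 0.0224167.
Payoff takes n = ⌈−ln(1 − rB₀/P)/ln(1+r)⌉ = ⌈73.593⌉ = 74 payments; the last is $50.64.
Total paid = 73·$85.00 + $50.64 = $6,255.64.
Total interest = total paid − principal = $6,255.64 − $3,050.00 = $3,205.64.

$3,206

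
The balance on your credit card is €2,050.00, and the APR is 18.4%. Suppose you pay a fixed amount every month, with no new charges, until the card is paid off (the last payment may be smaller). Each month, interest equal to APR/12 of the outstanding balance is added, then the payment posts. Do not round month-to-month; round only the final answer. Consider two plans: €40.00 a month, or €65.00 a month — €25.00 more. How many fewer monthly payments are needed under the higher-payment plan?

Monthly rate r = 18.4%/12 = 1.53333% = 0.0153333.
At €40.00/mo: n = ⌈−ln(1 − rB₀/P)/ln(1+r)⌉ = 102 payments (last €10.80); total interest = total paid − €2,050.00 = €2,000.80.
At €65.00/mo: 44 payments (last €27.99); total interest €772.99.
Payments saved = 102 − 44 = 58.

58 fewer payments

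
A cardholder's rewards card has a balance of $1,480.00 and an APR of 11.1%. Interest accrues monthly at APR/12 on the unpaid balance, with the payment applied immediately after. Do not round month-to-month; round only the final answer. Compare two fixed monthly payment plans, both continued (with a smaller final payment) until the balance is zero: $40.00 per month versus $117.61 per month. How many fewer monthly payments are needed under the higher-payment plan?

32 fewer payments

Monthly rate r = 11.1%/12 = 0.925% = 0.00925.
At $40.00/mo: n = ⌈−ln(1 − rB₀/P)/ln(1+r)⌉ = 46 payments (last $20.00); total interest = total paid − $1,480.00 = $340.00.
At $117.61/mo: 14 payments (last $51.93); total interest $100.86.
Payments saved = 46 − 14 = 32.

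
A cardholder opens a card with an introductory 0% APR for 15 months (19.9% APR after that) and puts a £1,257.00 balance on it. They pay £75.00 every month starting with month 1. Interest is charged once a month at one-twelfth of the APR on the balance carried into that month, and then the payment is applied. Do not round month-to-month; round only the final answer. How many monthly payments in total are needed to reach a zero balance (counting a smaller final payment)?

Promo months 1–15 at r₀ = 0%/12 = 0; months 16+ at r₁ = 19.9%/12 = 0.0165833.
After month 15 (no interest yet): B = £1,257.00 − 15·£75.00 = £132.00.
Then at r₁ with £75.00/mo: n₂ = −ln(1 − r₁·B/P)/ln(1+r₁) ≈ 1.80 → 2 more payments.

17 payments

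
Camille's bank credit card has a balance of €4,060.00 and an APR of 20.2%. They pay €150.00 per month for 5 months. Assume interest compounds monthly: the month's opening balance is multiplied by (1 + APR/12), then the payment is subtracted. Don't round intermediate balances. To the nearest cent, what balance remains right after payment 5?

Monthly rate r = 20.2%/12 = 1.68333% = 0.0168333.
Each month: B ← B·(1+r) − €150.00.
Month 1: interest €68.34; balance after payment €3,978.34.
Month 2: interest €66.97; balance after payment €3,895.31.
Month 3: interest €65.57; balance after payment €3,810.88.
Month 4: interest €64.15; balance after payment €3,725.03.
Month 5: interest €62.70; balance after payment €3,637.74.

€3,637.74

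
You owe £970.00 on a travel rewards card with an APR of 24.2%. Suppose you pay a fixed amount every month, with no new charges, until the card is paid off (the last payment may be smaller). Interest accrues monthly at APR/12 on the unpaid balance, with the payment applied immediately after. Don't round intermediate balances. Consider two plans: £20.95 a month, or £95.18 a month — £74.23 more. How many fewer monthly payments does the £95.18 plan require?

124 fewer payments

Monthly rate r = 24.2%/12 = 2.01667% = 0.0201667.
At £20.95/mo: n = ⌈−ln(1 − rB₀/P)/ln(1+r)⌉ = 136 payments (last £19.55); total interest = total paid − £970.00 = £1,877.80.
At £95.18/mo: 12 payments (last £50.03); total interest £127.01.
Payments saved = 136 − 12 = 124.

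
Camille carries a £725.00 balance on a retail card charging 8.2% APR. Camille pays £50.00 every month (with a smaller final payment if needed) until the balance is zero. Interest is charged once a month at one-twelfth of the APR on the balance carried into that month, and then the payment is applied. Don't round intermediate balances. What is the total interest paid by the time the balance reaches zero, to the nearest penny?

Monthly rate r = 8.2%/12 = 0.683333% = 0.00683333.
Payoff takes n = ⌈−ln(1 − rB₀/P)/ln(1+r)⌉ = ⌈15.322⌉ = 16 payments; the last is £16.12.
Total paid = 15·£50.00 + £16.12 = £766.12.
Total interest = total paid − principal = £766.12 − £725.00 = £41.12.

£41.12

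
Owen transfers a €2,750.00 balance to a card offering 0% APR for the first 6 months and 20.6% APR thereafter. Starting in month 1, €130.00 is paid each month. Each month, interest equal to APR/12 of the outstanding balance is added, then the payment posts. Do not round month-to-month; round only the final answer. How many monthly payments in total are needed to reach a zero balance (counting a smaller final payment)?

24 payments

Promo months 1–6 at r₀ = 0%/12 = 0; months 7+ at r₁ = 20.6%/12 = 0.0171667.
After month 6 (no interest yet): B = €2,750.00 − 6·€130.00 = €1,970.00.
Then at r₁ with €130.00/mo: n₂ = −ln(1 − r₁·B/P)/ln(1+r₁) ≈ 17.70 → 18 more payments.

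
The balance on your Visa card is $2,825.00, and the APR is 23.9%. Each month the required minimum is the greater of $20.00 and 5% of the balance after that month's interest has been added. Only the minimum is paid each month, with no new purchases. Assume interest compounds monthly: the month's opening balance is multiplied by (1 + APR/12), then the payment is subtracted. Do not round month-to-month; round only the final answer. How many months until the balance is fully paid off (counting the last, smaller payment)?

88 months

Monthly rate r = 23.9%/12 = 1.99167% = 0.0199167.
While 5% of the post-interest balance exceeds $20.00, each month B ← (B·(1+r))·(1 − 0.05), i.e. B shrinks by the factor (1+r)·0.95 = 0.96892.
This holds for months 1–63. Entering month 64 the balance is $386.53; 5% of the post-interest balance is now below $20.00, so the flat $20.00 minimum applies from here.
From month 64 a fixed $20.00 at rate r clears $386.53 in 25 more payments. Total: 63 + 25 = 88 months.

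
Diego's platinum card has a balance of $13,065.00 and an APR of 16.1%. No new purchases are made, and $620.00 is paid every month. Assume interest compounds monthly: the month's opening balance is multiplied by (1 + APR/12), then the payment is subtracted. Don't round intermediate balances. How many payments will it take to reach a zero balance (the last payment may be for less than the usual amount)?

Monthly rate r = 16.1%/12 = 1.34167% = 0.0134167.
Recurrence: B ← B·(1+r) − $620.00.
Month 1: interest $175.29; balance after payment $12,620.29.
Month 2: interest $169.32; balance after payment $12,169.61.
Closed form: n = −ln(1 − rB₀/P)/ln(1+r) = −ln(0.71728)/ln(1.01342) ≈ 24.933, so the balance reaches zero during payment 25.

25 months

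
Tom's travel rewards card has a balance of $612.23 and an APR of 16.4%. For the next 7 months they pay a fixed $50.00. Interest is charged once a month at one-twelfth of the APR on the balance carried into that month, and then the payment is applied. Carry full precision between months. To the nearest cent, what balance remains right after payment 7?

$308.58

Monthly rate r = 16.4%/12 = 1.36667% = 0.0136667.
Each month: B ← B·(1+r) − $50.00.
Month 1: interest $8.37; balance after payment $570.60.
Month 2: interest $7.80; balance after payment $528.40.
Month 3: interest $7.22; balance after payment $485.62.
Month 4: interest $6.64; balance after payment $442.25.
Month 5: interest $6.04; balance after payment $398.30.
Month 6: interest $5.44; balance after payment $353.74.
Month 7: interest $4.83; balance after payment $308.58.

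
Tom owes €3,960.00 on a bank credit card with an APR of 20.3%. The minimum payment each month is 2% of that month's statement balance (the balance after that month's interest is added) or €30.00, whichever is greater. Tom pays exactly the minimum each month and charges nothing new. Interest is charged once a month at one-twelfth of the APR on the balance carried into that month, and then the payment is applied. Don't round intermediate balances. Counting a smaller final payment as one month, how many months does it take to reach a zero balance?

Monthly rate r = 20.3%/12 = 1.69167% = 0.0169167.
While 2% of the post-interest balance exceeds €30.00, each month B ← (B·(1+r))·(1 − 0.02), i.e. B shrinks by the factor (1+r)·0.98 = 0.99658.
This holds for months 1–289. Entering month 290 the balance is €1,470.62; 2% of the post-interest balance is now below €30.00, so the flat €30.00 minimum applies from here.
From month 290 a fixed €30.00 at rate r clears €1,470.62 in 106 more payments. Total: 289 + 106 = 395 months.

395 months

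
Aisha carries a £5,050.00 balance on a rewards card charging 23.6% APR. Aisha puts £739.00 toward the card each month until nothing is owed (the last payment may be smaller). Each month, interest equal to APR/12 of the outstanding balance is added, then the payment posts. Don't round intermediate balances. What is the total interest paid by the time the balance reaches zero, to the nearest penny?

£428.08

Monthly rate r = 23.6%/12 = 1.96667% = 0.0196667.
Payoff takes n = ⌈−ln(1 − rB₀/P)/ln(1+r)⌉ = ⌈7.410⌉ = 8 payments; the last is £305.08.
Total paid = 7·£739.00 + £305.08 = £5,478.08.
Total interest = total paid − principal = £5,478.08 − £5,050.00 = £428.08.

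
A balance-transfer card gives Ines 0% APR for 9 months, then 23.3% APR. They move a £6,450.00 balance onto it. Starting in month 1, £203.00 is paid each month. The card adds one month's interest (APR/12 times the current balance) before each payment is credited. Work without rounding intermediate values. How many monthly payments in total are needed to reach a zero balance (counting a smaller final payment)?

Promo months 1–9 at r₀ = 0%/12 = 0; months 10+ at r₁ = 23.3%/12 = 0.0194167.
After month 9 (no interest yet): B = £6,450.00 − 9·£203.00 = £4,623.00.
Then at r₁ with £203.00/mo: n₂ = −ln(1 − r₁·B/P)/ln(1+r₁) ≈ 30.35 → 31 more payments.

40 months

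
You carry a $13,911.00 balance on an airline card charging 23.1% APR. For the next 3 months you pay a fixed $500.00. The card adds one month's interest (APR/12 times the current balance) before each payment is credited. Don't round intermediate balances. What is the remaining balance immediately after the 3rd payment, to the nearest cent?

Monthly rate r = 23.1%/12 = 1.925% = 0.01925.
Each month: B ← B·(1+r) − $500.00.
Month 1: interest $267.79; balance after payment $13,678.79.
Month 2: interest $263.32; balance after payment $13,442.10.
Month 3: interest $258.76; balance after payment $13,200.86.

$13,200.86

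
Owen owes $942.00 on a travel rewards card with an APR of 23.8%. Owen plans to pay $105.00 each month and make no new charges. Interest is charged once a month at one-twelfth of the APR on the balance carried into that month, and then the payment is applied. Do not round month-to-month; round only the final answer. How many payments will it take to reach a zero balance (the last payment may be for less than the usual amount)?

Monthly rate r = 23.8%/12 = 1.98333% = 0.0198333.
Recurrence: B ← B·(1+r) − $105.00.
Month 1: interest $18.68; balance after payment $855.68.
Month 2: interest $16.97; balance after payment $767.65.
Closed form: n = −ln(1 − rB₀/P)/ln(1+r) = −ln(0.82207)/ln(1.01983) ≈ 9.977, so the balance reaches zero during payment 10.

10 months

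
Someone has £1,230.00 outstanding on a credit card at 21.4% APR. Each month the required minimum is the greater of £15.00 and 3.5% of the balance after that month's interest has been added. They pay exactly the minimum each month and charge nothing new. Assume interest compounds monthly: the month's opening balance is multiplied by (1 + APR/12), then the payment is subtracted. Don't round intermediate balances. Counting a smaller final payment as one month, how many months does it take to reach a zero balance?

Monthly rate r = 21.4%/12 = 1.78333% = 0.0178333.
While 3.5% of the post-interest balance exceeds £15.00, each month B ← (B·(1+r))·(1 − 0.035), i.e. B shrinks by the factor (1+r)·0.965 = 0.98221.
This holds for months 1–60. Entering month 61 the balance is £418.93; 3.5% of the post-interest balance is now below £15.00, so the flat £15.00 minimum applies from here.
From month 61 a fixed £15.00 at rate r clears £418.93 in 39 more payments. Total: 60 + 39 = 99 months.

99 months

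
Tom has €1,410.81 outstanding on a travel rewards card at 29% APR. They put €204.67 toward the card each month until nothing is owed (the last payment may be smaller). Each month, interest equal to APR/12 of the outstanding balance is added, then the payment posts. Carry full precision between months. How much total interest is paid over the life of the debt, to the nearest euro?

Monthly rate r = 29%/12 = 2.41667% = 0.0241667.
Payoff takes n = ⌈−ln(1 − rB₀/P)/ln(1+r)⌉ = ⌈7.631⌉ = 8 payments; the last is €129.70.
Total paid = 7·€204.67 + €129.70 = €1,562.39.
Total interest = total paid − principal = €1,562.39 − €1,410.81 = €151.58.

€152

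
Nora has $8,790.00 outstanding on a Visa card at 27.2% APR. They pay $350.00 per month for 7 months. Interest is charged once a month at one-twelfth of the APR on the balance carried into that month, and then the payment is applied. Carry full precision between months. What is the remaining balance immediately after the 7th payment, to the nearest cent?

Monthly rate r = 27.2%/12 = 2.26667% = 0.0226667.
Each month: B ← B·(1+r) − $350.00.
Month 1: interest $199.24; balance after payment $8,639.24.
Month 2: interest $195.82; balance after payment $8,485.06.
Month 3: interest $192.33; balance after payment $8,327.39.
Month 4: interest $188.75; balance after payment $8,166.15.
Month 5: interest $185.10; balance after payment $8,001.24.
Month 6: interest $181.36; balance after payment $7,832.61.
Month 7: interest $177.54; balance after payment $7,660.14.

$7,660.14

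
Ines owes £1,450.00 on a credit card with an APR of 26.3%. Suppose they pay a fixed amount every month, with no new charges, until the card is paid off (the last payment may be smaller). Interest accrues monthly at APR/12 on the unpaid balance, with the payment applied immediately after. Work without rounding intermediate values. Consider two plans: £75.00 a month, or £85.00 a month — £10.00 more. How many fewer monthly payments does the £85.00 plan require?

Monthly rate r = 26.3%/12 = 2.19167% = 0.0219167.
At £75.00/mo: n = ⌈−ln(1 − rB₀/P)/ln(1+r)⌉ = 26 payments (last £31.91); total interest = total paid − £1,450.00 = £456.91.
At £85.00/mo: 22 payments (last £50.89); total interest £385.89.
Payments saved = 26 − 22 = 4.

4 fewer payments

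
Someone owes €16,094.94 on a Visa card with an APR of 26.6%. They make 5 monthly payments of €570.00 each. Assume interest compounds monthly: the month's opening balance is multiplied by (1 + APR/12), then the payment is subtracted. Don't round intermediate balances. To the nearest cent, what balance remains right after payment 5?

Monthly rate r = 26.6%/12 = 2.21667% = 0.0221667.
Each month: B ← B·(1+r) − €570.00.
Month 1: interest €356.77; balance after payment €15,881.71.
Month 2: interest €352.04; balance after payment €15,663.76.
Month 3: interest €347.21; balance after payment €15,440.97.
Month 4: interest €342.27; balance after payment €15,213.24.
Month 5: interest €337.23; balance after payment €14,980.47.

€14,980.47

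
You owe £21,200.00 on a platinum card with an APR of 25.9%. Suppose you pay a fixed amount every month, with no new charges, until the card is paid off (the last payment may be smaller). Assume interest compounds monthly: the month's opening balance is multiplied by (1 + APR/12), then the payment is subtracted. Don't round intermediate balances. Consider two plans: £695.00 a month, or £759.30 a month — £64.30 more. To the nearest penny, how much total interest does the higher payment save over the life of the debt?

Monthly rate r = 25.9%/12 = 2.15833% = 0.0215833.
At £695.00/mo: n = ⌈−ln(1 − rB₀/P)/ln(1+r)⌉ = 51 payments (last £207.88); total interest = total paid − £21,200.00 = £13,757.88.
At £759.30/mo: 44 payments (last £166.51); total interest £11,616.41.
Interest saved = £13,757.88 − £11,616.41 = £2,141.47.

£2,141.47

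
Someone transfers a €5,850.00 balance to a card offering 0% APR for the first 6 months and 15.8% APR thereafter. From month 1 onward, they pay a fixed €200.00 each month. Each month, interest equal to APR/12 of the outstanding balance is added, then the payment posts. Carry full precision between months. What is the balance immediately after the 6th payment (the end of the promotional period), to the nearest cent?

Promo months 1–6 at r₀ = 0%/12 = 0; months 7+ at r₁ = 15.8%/12 = 0.0131667.
After month 6 (no interest yet): B = €5,850.00 − 6·€200.00 = €4,650.00.

€4,650.00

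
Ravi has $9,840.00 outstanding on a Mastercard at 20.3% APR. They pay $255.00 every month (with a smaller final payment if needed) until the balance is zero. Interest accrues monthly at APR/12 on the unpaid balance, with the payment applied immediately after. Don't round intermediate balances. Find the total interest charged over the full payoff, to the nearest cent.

Monthly rate r = 20.3%/12 = 1.69167% = 0.0169167.
Payoff takes n = ⌈−ln(1 − rB₀/P)/ln(1+r)⌉ = ⌈63.058⌉ = 64 payments; the last is $14.91.
Total paid = 63·$255.00 + $14.91 = $16,079.91.
Total interest = total paid − principal = $16,079.91 − $9,840.00 = $6,239.91.

$6,239.91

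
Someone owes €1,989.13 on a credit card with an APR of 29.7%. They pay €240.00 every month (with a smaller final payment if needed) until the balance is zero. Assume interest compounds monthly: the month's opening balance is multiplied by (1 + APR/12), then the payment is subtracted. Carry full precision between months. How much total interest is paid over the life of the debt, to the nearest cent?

Monthly rate r = 29.7%/12 = 2.475% = 0.02475.
Payoff takes n = ⌈−ln(1 − rB₀/P)/ln(1+r)⌉ = ⌈9.390⌉ = 10 payments; the last is €94.32.
Total paid = 9·€240.00 + €94.32 = €2,254.32.
Total interest = total paid − principal = €2,254.32 − €1,989.13 = €265.19.

€265.19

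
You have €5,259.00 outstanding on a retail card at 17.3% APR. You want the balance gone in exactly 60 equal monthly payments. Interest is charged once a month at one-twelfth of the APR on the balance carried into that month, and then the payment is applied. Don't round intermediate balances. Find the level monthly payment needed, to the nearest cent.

€131.55

Monthly rate r = 17.3%/12 = 1.44167% = 0.0144167.
Level-payment amortization: P = B₀·r / (1 − (1+r)^(−n)) = 5259.00·0.0144167 / (1 − 1.01442^(−60)).
Denominator 1 − (1+r)^(−60) = 0.57634002.
P = 75.8173 / 0.57634002 ≈ 131.55.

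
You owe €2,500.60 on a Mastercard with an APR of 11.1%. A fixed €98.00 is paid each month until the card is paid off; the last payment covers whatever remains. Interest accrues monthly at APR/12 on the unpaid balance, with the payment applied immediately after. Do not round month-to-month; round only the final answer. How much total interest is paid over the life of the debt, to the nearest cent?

Monthly rate r = 11.1%/12 = 0.925% = 0.00925.
Payoff takes n = ⌈−ln(1 − rB₀/P)/ln(1+r)⌉ = ⌈29.239⌉ = 30 payments; the last is €23.55.
Total paid = 29·€98.00 + €23.55 = €2,865.55.
Total interest = total paid − principal = €2,865.55 − €2,500.60 = €364.95.

€364.95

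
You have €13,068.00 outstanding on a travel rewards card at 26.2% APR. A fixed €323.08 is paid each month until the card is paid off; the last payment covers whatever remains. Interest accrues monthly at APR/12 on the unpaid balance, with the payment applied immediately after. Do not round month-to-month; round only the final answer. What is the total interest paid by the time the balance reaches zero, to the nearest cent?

Monthly rate r = 26.2%/12 = 2.18333% = 0.0218333.
Payoff takes n = ⌈−ln(1 − rB₀/P)/ln(1+r)⌉ = ⌈99.387⌉ = 100 payments; the last is €125.81.
Total paid = 99·€323.08 + €125.81 = €32,110.73.
Total interest = total paid − principal = €32,110.73 − €13,068.00 = €19,042.73.

€19,042.73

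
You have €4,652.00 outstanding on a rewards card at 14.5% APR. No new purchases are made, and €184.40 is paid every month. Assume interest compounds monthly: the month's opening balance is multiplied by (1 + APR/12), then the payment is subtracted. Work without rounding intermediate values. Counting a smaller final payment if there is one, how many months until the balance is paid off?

31 months

Monthly rate r = 14.5%/12 = 1.20833% = 0.0120833.
Recurrence: B ← B·(1+r) − €184.40.
Month 1: interest €56.21; balance after payment €4,523.81.
Month 2: interest €54.66; balance after payment €4,394.07.
Closed form: n = −ln(1 − rB₀/P)/ln(1+r) = −ln(0.69516)/ln(1.01208) ≈ 30.273, so the balance reaches zero during payment 31.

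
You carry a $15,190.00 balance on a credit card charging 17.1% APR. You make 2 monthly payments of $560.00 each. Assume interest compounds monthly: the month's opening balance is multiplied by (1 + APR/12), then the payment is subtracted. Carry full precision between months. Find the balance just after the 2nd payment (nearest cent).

$14,498.02

Monthly rate r = 17.1%/12 = 1.425% = 0.01425.
Each month: B ← B·(1+r) − $560.00.
Month 1: interest $216.46; balance after payment $14,846.46.
Month 2: interest $211.56; balance after payment $14,498.02.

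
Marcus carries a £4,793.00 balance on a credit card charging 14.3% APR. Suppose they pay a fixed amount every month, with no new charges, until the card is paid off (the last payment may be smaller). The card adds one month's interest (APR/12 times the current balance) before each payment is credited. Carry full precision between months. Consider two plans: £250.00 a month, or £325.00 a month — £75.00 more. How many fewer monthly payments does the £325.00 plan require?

Monthly rate r = 14.3%/12 = 1.19167% = 0.0119167.
At £250.00/mo: n = ⌈−ln(1 − rB₀/P)/ln(1+r)⌉ = 22 payments (last £223.93); total interest = total paid − £4,793.00 = £680.93.
At £325.00/mo: 17 payments (last £102.85); total interest £509.85.
Payments saved = 22 − 17 = 5.

5 fewer payments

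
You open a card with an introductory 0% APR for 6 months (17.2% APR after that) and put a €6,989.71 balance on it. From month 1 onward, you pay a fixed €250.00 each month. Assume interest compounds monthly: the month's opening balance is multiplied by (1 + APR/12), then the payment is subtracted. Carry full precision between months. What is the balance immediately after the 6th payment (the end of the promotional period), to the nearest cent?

€5,489.71

Promo months 1–6 at r₀ = 0%/12 = 0; months 7+ at r₁ = 17.2%/12 = 0.0143333.
After month 6 (no interest yet): B = €6,989.71 − 6·€250.00 = €5,489.71.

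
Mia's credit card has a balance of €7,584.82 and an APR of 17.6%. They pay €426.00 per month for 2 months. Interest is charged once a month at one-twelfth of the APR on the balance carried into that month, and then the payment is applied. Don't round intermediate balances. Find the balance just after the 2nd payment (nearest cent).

€6,950.69

Monthly rate r = 17.6%/12 = 1.46667% = 0.0146667.
Each month: B ← B·(1+r) − €426.00.
Month 1: interest €111.24; balance after payment €7,270.06.
Month 2: interest €106.63; balance after payment €6,950.69.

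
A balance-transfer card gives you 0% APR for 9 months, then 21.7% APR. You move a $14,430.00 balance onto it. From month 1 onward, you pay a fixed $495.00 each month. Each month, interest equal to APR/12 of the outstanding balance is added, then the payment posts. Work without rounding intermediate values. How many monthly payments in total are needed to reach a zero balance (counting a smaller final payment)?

35 payments

Promo months 1–9 at r₀ = 0%/12 = 0; months 10+ at r₁ = 21.7%/12 = 0.0180833.
After month 9 (no interest yet): B = $14,430.00 − 9·$495.00 = $9,975.00.
Then at r₁ with $495.00/mo: n₂ = −ln(1 − r₁·B/P)/ln(1+r₁) ≈ 25.29 → 26 more payments.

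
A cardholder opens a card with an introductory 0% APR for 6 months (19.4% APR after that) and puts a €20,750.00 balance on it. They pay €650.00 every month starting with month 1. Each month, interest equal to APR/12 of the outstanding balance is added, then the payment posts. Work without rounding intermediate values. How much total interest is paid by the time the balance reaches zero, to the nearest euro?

Promo months 1–6 at r₀ = 0%/12 = 0; months 7+ at r₁ = 19.4%/12 = 0.0161667.
After month 6 (no interest yet): B = €20,750.00 − 6·€650.00 = €16,850.00.
Then at r₁ with €650.00/mo: n₂ = −ln(1 − r₁·B/P)/ln(1+r₁) ≈ 33.87 → 34 more payments.
Total paid = 39·€650.00 + €565.00 = €25,915.00; interest = €25,915.00 − €20,750.00 = €5,165.00.

€5,165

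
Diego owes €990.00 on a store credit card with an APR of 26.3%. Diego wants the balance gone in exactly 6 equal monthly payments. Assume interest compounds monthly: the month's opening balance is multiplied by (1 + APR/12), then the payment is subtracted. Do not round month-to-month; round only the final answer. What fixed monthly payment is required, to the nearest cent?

Monthly rate r = 26.3%/12 = 2.19167% = 0.0219167.
Level-payment amortization: P = B₀·r / (1 − (1+r)^(−n)) = 990.00·0.0219167 / (1 − 1.02192^(−6)).
Denominator 1 − (1+r)^(−6) = 0.121974545.
P = 21.6975 / 0.121974545 ≈ 177.89.

€177.89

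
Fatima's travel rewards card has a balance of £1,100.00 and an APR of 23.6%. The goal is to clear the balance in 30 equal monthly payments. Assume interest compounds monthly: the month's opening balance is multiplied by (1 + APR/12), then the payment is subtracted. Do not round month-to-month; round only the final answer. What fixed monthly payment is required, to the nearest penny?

Monthly rate r = 23.6%/12 = 1.96667% = 0.0196667.
Level-payment amortization: P = B₀·r / (1 − (1+r)^(−n)) = 1100.00·0.0196667 / (1 − 1.01967^(−30)).
Denominator 1 − (1+r)^(−30) = 0.442489139.
P = 21.6333 / 0.442489139 ≈ 48.89.

£48.89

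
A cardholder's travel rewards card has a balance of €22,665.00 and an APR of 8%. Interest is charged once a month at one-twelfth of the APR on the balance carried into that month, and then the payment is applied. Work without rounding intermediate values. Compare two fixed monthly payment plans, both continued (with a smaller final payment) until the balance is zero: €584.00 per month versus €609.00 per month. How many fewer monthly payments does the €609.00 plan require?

Monthly rate r = 8%/12 = 0.666667% = 0.00666667.
At €584.00/mo: n = ⌈−ln(1 − rB₀/P)/ln(1+r)⌉ = 46 payments (last €34.37); total interest = total paid − €22,665.00 = €3,649.37.
At €609.00/mo: 43 payments (last €558.94); total interest €3,471.94.
Payments saved = 46 − 43 = 3.

3 fewer payments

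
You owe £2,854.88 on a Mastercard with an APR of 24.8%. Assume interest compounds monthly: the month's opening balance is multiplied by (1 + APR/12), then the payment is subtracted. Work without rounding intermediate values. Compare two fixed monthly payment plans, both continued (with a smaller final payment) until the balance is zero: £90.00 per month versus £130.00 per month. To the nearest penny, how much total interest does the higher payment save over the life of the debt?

Monthly rate r = 24.8%/12 = 2.06667% = 0.0206667.
At £90.00/mo: n = ⌈−ln(1 − rB₀/P)/ln(1+r)⌉ = 53 payments (last £9.49); total interest = total paid − £2,854.88 = £1,834.61.
At £130.00/mo: 30 payments (last £74.31); total interest £989.43.
Interest saved = £1,834.61 − £989.43 = £845.18.

£845.18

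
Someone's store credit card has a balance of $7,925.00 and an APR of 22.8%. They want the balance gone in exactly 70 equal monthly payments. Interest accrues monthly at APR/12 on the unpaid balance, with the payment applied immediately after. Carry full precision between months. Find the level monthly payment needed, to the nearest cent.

Monthly rate r = 22.8%/12 = 1.9% = 0.019.
Level-payment amortization: P = B₀·r / (1 − (1+r)^(−n)) = 7925.00·0.019 / (1 − 1.019^(−70)).
Denominator 1 − (1+r)^(−70) = 0.732202129.
P = 150.575 / 0.732202129 ≈ 205.65.

$205.65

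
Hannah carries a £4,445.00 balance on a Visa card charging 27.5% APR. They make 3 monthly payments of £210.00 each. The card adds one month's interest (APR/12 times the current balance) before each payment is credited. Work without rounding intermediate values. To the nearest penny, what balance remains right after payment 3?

£4,113.10

Monthly rate r = 27.5%/12 = 2.29167% = 0.0229167.
Each month: B ← B·(1+r) − £210.00.
Month 1: interest £101.86; balance after payment £4,336.86.
Month 2: interest £99.39; balance after payment £4,226.25.
Month 3: interest £96.85; balance after payment £4,113.10.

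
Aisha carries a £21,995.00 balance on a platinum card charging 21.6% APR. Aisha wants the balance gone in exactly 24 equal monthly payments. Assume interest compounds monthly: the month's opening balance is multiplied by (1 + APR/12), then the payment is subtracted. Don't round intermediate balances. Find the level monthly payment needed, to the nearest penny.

Monthly rate r = 21.6%/12 = 1.8% = 0.018.
Level-payment amortization: P = B₀·r / (1 − (1+r)^(−n)) = 21995.00·0.018 / (1 − 1.018^(−24)).
Denominator 1 − (1+r)^(−24) = 0.348291586.
P = 395.91 / 0.348291586 ≈ 1136.72.

£1,136.72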